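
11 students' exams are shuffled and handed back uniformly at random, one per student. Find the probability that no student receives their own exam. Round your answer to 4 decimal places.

0.3679

This is the derangement probability: permutations of 11 with no fixed point.
D(11) = 11! · (1 − 1/1! + 1/2! − ··· + (−1)^11/11!) = 14684570.
P = 14684570/39916800 = 1468457/3991680 ≈ 0.3679.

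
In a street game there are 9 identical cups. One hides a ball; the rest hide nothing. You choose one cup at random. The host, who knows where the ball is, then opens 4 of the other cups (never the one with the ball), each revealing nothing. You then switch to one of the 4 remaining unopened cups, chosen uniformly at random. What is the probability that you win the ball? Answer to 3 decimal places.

Your original cup holds the ball with probability 1/9, so the other 8 collectively hold it with probability 8/9.
The host can always find 4 empty cups to open, so the reveals don't change that 8/9; it is now spread over the 4 remaining unopened cups.
P(win by switching) = (8/9) · (1/4) = 2/9 ≈ 0.222.

0.222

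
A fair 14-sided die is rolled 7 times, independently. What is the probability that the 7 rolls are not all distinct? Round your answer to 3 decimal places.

0.836

P(all 7 different) = 14/14 · 13/14 · ··· · 8/14 ≈ 0.164.
P(at least two equal) = 1 − 0.164 = 0.836.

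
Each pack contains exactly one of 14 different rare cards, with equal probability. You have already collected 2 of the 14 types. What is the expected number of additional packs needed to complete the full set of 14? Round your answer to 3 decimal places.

Starting from 2 distinct types, each trial gives a new one with probability (14−i)/14 when i types are held, so the wait for the next new type is 14/(14−i).
E = 14/12 + 14/11 + 14/10 + 14/9 + 14/8 + 14/7 + 14/6 + 14/5 + 14/4 + 14/3 + 14/2 + 14/1 = 86021/1980 ≈ 43.445.

43.445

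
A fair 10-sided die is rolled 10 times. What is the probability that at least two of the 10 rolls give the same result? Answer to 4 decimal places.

P(all 10 different) = 10/10 · 9/10 · ··· · 1/10 ≈ 0.0004.
P(at least two equal) = 1 − 0.0004 = 0.9996.

0.9996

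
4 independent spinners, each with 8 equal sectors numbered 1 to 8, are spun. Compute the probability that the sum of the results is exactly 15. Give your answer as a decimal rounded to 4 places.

There are 8^4 = 4096 equally likely outcomes.
The number of ordered 4-tuples from {1,…,8} summing to 15 is 284.
P(sum = 15) = 284/4096 = 71/1024 ≈ 0.0693.

0.0693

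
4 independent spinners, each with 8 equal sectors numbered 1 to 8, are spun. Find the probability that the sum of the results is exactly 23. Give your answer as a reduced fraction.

There are 8^4 = 4096 equally likely outcomes.
The number of ordered 4-tuples from {1,…,8} summing to 23 is 204.
P(sum = 23) = 204/4096 = 51/1024.

51/1024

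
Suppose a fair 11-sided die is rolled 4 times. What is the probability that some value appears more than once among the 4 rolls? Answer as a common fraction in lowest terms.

P(all 4 different) = 11/11 · 10/11 · ··· · 8/11 = 720/1331.
P(at least two equal) = 1 − 720/1331 = 611/1331.

611/1331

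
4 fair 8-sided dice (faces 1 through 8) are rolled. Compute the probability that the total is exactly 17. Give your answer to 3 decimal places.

0.082

There are 8^4 = 4096 equally likely outcomes.
The number of ordered 4-tuples from {1,…,8} summing to 17 is 336.
P(sum = 17) = 336/4096 = 21/256 ≈ 0.082.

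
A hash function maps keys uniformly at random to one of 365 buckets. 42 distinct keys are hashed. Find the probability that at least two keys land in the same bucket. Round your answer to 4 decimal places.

It's easier to compute the probability that all 42 are distinct.
P(all distinct) = 365/365 · 364/365 · ··· · 324/365 ≈ 0.0860.
So the probability of at least one match is 1 − 0.0860 = 0.9140.

0.9140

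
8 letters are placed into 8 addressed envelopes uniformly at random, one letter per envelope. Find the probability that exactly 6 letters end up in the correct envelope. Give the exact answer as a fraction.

Choose which 6 of the 8 are fixed: C(8,6) = 28 ways.
The remaining 2 must have no fixed point: D(2) = 1.
P = 28·1/40320 = 1/1440.

1/1440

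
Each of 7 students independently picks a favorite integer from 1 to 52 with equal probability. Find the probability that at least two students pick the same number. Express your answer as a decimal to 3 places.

0.344

It's easier to compute the probability that all 7 are distinct.
P(all distinct) = 52/52 · 51/52 · ··· · 46/52 ≈ 0.656.
So the probability of at least one match is 1 − 0.656 = 0.344.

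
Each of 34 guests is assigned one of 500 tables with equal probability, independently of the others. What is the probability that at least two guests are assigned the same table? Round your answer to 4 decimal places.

It's easier to compute the probability that all 34 are distinct.
P(all distinct) = 500/500 · 499/500 · ··· · 467/500 ≈ 0.3173.
So the probability of at least one match is 1 − 0.3173 = 0.6827.

0.6827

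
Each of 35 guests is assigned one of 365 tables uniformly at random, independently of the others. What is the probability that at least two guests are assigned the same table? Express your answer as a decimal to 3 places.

0.814

It's easier to compute the probability that all 35 are distinct.
P(all distinct) = 365/365 · 364/365 · ··· · 331/365 ≈ 0.186.
So the probability of at least one match is 1 − 0.186 = 0.814.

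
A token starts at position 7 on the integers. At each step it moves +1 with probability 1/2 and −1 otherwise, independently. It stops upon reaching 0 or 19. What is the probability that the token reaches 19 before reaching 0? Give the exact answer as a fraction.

With a fair step, P(i) = ½P(i−1) + ½P(i+1) with P(0)=0, P(19)=1 has the linear solution P(i) = i/19.
P(7) = 7/19.

7/19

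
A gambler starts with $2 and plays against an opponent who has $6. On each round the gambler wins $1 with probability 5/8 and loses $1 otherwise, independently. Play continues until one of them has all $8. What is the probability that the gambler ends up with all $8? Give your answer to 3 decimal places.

0.651

Let r = q/p = (3/8)/(5/8) = 3/5. The recurrence P(i) = p·P(i+1) + q·P(i−1) with P(0)=0, P(8)=1 gives P(i) = (1 − r^i)/(1 − r^8).
P(2) = (1 − (3/5)^2) / (1 − (3/5)^8) = 15625/24004 ≈ 0.651.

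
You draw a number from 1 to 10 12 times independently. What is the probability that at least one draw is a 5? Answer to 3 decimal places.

0.718

P(no draw is a 5) = (9/10)^12 ≈ 0.282.
P(at least one) = 1 − 0.282 = 0.718.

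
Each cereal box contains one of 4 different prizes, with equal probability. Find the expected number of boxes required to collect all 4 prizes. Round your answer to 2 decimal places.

8.33

After i distinct types are collected, each trial gives a new one with probability (4−i)/4, so the expected wait for the next new type is 4/(4−i).
E = 4/4 + 4/3 + 4/2 + 4/1 = 25/3 ≈ 8.33.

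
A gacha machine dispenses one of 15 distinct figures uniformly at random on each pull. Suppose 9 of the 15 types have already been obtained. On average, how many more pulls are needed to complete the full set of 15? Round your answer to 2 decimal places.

36.75

Starting from 9 distinct types, each trial gives a new one with probability (15−i)/15 when i types are held, so the wait for the next new type is 15/(15−i).
E = 15/6 + 15/5 + 15/4 + 15/3 + 15/2 + 15/1 = 147/4 ≈ 36.75.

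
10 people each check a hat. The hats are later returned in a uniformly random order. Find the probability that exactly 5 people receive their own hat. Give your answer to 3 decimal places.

0.003

Choose which 5 of the 10 are fixed: C(10,5) = 252 ways.
The remaining 5 must have no fixed point: D(5) = 44.
P = 252·44/3628800 = 11/3600 ≈ 0.003.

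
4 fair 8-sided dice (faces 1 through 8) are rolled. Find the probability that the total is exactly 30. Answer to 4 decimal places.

0.0024

There are 8^4 = 4096 equally likely outcomes.
The number of ordered 4-tuples from {1,…,8} summing to 30 is 10.
P(sum = 30) = 10/4096 = 5/2048 ≈ 0.0024.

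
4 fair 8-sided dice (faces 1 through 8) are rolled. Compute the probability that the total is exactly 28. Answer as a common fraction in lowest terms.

There are 8^4 = 4096 equally likely outcomes.
The number of ordered 4-tuples from {1,…,8} summing to 28 is 35.
P(sum = 28) = 35/4096.

35/4096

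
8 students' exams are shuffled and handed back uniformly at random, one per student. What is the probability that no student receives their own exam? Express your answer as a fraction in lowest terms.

2119/5760

This is the derangement probability: permutations of 8 with no fixed point.
D(8) = 8! · (1 − 1/1! + 1/2! − ··· + (−1)^8/8!) = 14833.
P = 14833/40320 = 2119/5760.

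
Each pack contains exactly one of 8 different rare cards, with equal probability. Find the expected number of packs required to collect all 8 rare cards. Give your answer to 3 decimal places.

After i distinct types are collected, each trial gives a new one with probability (8−i)/8, so the expected wait for the next new type is 8/(8−i).
E = 8/8 + 8/7 + 8/6 + 8/5 + 8/4 + 8/3 + 8/2 + 8/1 = 761/35 ≈ 21.743.

21.743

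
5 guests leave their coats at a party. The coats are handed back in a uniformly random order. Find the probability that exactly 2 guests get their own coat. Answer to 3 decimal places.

Choose which 2 of the 5 are fixed: C(5,2) = 10 ways.
The remaining 3 must have no fixed point: D(3) = 2.
P = 10·2/120 = 1/6 ≈ 0.167.

0.167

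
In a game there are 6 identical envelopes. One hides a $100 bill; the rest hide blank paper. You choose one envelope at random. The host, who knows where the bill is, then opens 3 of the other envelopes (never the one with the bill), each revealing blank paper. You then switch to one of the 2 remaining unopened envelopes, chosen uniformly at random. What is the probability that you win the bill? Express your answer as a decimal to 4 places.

0.4167

Your original envelope holds the bill with probability 1/6, so the other 5 collectively hold it with probability 5/6.
The host can always find 3 empty envelopes to open, so the reveals don't change that 5/6; it is now spread over the 2 remaining unopened envelopes.
P(win by switching) = (5/6) · (1/2) = 5/12 ≈ 0.4167.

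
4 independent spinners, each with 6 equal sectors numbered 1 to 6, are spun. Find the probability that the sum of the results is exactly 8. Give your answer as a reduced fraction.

35/1296

There are 6^4 = 1296 equally likely outcomes.
The number of ordered 4-tuples from {1,…,6} summing to 8 is 35.
P(sum = 8) = 35/1296.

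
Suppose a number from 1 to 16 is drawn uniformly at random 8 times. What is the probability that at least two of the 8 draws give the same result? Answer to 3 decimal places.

0.879

P(all 8 different) = 16/16 · 15/16 · ··· · 9/16 ≈ 0.121.
P(at least two equal) = 1 − 0.121 = 0.879.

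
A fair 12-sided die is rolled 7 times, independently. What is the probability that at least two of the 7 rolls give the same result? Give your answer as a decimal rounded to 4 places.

P(all 7 different) = 12/12 · 11/12 · ··· · 6/12 ≈ 0.1114.
P(at least two equal) = 1 − 0.1114 = 0.8886.

0.8886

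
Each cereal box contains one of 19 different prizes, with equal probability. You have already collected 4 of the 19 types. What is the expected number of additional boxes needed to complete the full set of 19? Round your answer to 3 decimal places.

Starting from 4 distinct types, each trial gives a new one with probability (19−i)/19 when i types are held, so the wait for the next new type is 19/(19−i).
E = 19/15 + 19/14 + 19/13 + 19/12 + 19/11 + 19/10 + 19/9 + 19/8 + 19/7 + 19/6 + 19/5 + 19/4 + 19/3 + 19/2 + 19/1 = 22719383/360360 ≈ 63.046.

63.046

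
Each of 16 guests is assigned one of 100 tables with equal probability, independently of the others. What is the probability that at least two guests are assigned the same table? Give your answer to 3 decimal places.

It's easier to compute the probability that all 16 are distinct.
P(all distinct) = 100/100 · 99/100 · ··· · 85/100 ≈ 0.282.
So the probability of at least one match is 1 − 0.282 = 0.718.

0.718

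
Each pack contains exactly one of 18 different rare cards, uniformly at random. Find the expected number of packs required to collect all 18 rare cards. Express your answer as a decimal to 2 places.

After i distinct types are collected, each trial gives a new one with probability (18−i)/18, so the expected wait for the next new type is 18/(18−i).
E = 18/18 + 18/17 + 18/16 + 18/15 + 18/14 + 18/13 + 18/12 + 18/11 + 18/10 + 18/9 + 18/8 + 18/7 + 18/6 + 18/5 + 18/4 + 18/3 + 18/2 + 18/1 = 42822903/680680 ≈ 62.91.

62.91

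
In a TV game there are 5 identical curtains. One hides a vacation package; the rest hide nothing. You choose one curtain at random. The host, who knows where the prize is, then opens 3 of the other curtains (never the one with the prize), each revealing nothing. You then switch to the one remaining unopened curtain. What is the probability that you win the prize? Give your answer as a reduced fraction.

Your original curtain holds the prize with probability 1/5, so the other 4 collectively hold it with probability 4/5.
The host can always find 3 empty curtains to open, so the reveals don't change that 4/5; it is now spread over the 1 remaining unopened curtain.
P(win by switching) = (4/5) · (1/1) = 4/5.

4/5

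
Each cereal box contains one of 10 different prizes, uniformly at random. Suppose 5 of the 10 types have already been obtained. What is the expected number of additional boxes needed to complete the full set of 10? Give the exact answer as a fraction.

Starting from 5 distinct types, each trial gives a new one with probability (10−i)/10 when i types are held, so the wait for the next new type is 10/(10−i).
E = 10/5 + 10/4 + 10/3 + 10/2 + 10/1 = 137/6.

137/6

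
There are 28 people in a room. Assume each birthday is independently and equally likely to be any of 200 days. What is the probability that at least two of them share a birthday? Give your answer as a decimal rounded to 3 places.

0.862

It's easier to compute the probability that all 28 are distinct.
P(all distinct) = 200/200 · 199/200 · ··· · 173/200 ≈ 0.138.
So the probability of at least one match is 1 − 0.138 = 0.862.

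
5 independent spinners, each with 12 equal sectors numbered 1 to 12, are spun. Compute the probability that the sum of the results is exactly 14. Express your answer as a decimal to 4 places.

0.0029

There are 12^5 = 248832 equally likely outcomes.
The number of ordered 5-tuples from {1,…,12} summing to 14 is 715.
P(sum = 14) = 715/248832 ≈ 0.0029.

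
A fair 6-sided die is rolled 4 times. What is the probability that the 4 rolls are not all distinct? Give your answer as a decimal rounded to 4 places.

0.7222

P(all 4 different) = 6/6 · 5/6 · ··· · 3/6 ≈ 0.2778.
P(at least two equal) = 1 − 0.2778 = 0.7222.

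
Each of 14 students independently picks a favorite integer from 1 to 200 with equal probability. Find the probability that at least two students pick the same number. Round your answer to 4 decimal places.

It's easier to compute the probability that all 14 are distinct.
P(all distinct) = 200/200 · 199/200 · ··· · 187/200 ≈ 0.6278.
So the probability of at least one match is 1 − 0.6278 = 0.3722.

0.3722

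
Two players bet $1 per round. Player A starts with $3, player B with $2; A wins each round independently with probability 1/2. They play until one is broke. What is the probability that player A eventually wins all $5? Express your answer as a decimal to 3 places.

With a fair step, P(i) = ½P(i−1) + ½P(i+1) with P(0)=0, P(5)=1 has the linear solution P(i) = i/5.
P(3) = 3/5 ≈ 0.600.

0.600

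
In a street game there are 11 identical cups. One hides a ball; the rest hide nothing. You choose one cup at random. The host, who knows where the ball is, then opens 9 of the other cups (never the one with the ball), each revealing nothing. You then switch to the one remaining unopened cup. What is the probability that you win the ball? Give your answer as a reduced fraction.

Your original cup holds the ball with probability 1/11, so the other 10 collectively hold it with probability 10/11.
The host can always find 9 empty cups to open, so the reveals don't change that 10/11; it is now spread over the 1 remaining unopened cup.
P(win by switching) = (10/11) · (1/1) = 10/11.

10/11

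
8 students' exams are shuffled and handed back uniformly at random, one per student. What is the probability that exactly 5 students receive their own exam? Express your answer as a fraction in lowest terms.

Choose which 5 of the 8 are fixed: C(8,5) = 56 ways.
The remaining 3 must have no fixed point: D(3) = 2.
P = 56·2/40320 = 1/360.

1/360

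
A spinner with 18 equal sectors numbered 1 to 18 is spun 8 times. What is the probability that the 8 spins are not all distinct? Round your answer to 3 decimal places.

0.840

P(all 8 different) = 18/18 · 17/18 · ··· · 11/18 ≈ 0.160.
P(at least two equal) = 1 − 0.160 = 0.840.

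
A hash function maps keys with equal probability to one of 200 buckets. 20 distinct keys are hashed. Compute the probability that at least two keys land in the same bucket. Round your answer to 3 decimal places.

It's easier to compute the probability that all 20 are distinct.
P(all distinct) = 200/200 · 199/200 · ··· · 181/200 ≈ 0.374.
So the probability of at least one match is 1 − 0.374 = 0.626.

0.626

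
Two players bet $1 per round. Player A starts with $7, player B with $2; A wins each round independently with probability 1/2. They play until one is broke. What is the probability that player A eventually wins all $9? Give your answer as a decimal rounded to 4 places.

0.7778

With a fair step, P(i) = ½P(i−1) + ½P(i+1) with P(0)=0, P(9)=1 has the linear solution P(i) = i/9.
P(7) = 7/9 ≈ 0.7778.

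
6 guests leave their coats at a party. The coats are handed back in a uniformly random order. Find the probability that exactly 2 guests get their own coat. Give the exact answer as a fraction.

Choose which 2 of the 6 are fixed: C(6,2) = 15 ways.
The remaining 4 must have no fixed point: D(4) = 9.
P = 15·9/720 = 3/16.

3/16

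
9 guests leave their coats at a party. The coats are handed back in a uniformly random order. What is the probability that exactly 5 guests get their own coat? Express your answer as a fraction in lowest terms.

Choose which 5 of the 9 are fixed: C(9,5) = 126 ways.
The remaining 4 must have no fixed point: D(4) = 9.
P = 126·9/362880 = 1/320.

1/320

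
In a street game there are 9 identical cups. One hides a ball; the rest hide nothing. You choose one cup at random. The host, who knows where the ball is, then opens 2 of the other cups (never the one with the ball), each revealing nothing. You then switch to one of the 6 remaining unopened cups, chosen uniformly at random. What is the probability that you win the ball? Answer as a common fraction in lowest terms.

4/27

Your original cup holds the ball with probability 1/9, so the other 8 collectively hold it with probability 8/9.
The host can always find 2 empty cups to open, so the reveals don't change that 8/9; it is now spread over the 6 remaining unopened cups.
P(win by switching) = (8/9) · (1/6) = 4/27.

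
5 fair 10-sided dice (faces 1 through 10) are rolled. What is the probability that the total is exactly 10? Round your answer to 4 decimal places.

There are 10^5 = 100000 equally likely outcomes.
The number of ordered 5-tuples from {1,…,10} summing to 10 is 126.
P(sum = 10) = 126/100000 = 63/50000 ≈ 0.0013.

0.0013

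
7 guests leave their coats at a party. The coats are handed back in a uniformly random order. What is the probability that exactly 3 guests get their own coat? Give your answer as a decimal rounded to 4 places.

0.0625

Choose which 3 of the 7 are fixed: C(7,3) = 35 ways.
The remaining 4 must have no fixed point: D(4) = 9.
P = 35·9/5040 = 1/16 ≈ 0.0625.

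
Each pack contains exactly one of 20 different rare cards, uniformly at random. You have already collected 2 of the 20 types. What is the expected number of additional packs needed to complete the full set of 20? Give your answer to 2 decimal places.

69.90

Starting from 2 distinct types, each trial gives a new one with probability (20−i)/20 when i types are held, so the wait for the next new type is 20/(20−i).
E = 20/18 + 20/17 + 20/16 + 20/15 + 20/14 + 20/13 + 20/12 + 20/11 + 20/10 + 20/9 + 20/8 + 20/7 + 20/6 + 20/5 + 20/4 + 20/3 + 20/2 + 20/1 = 14274301/204204 ≈ 69.90.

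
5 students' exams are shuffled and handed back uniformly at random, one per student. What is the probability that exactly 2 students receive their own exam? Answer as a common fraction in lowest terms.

1/6

Choose which 2 of the 5 are fixed: C(5,2) = 10 ways.
The remaining 3 must have no fixed point: D(3) = 2.
P = 10·2/120 = 1/6.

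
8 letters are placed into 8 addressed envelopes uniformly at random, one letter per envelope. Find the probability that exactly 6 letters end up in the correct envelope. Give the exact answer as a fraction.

1/1440

Choose which 6 of the 8 are fixed: C(8,6) = 28 ways.
The remaining 2 must have no fixed point: D(2) = 1.
P = 28·1/40320 = 1/1440.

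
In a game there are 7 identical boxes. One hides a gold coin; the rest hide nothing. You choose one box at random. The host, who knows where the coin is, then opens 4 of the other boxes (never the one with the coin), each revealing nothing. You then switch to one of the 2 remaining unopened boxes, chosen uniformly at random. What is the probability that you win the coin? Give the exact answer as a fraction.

3/7

Your original box holds the coin with probability 1/7, so the other 6 collectively hold it with probability 6/7.
The host can always find 4 empty boxes to open, so the reveals don't change that 6/7; it is now spread over the 2 remaining unopened boxes.
P(win by switching) = (6/7) · (1/2) = 3/7.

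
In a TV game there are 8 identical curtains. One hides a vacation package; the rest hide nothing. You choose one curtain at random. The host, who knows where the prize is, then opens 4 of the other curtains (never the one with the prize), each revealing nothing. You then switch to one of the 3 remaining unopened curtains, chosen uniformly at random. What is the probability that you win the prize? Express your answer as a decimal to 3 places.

Your original curtain holds the prize with probability 1/8, so the other 7 collectively hold it with probability 7/8.
The host can always find 4 empty curtains to open, so the reveals don't change that 7/8; it is now spread over the 3 remaining unopened curtains.
P(win by switching) = (7/8) · (1/3) = 7/24 ≈ 0.292.

0.292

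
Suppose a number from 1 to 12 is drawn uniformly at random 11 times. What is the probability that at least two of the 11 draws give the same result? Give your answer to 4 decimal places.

P(all 11 different) = 12/12 · 11/12 · ··· · 2/12 ≈ 0.0006.
P(at least two equal) = 1 − 0.0006 = 0.9994.

0.9994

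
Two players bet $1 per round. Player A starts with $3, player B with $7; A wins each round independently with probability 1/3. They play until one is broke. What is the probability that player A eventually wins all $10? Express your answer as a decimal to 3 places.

0.007

Let r = q/p = (2/3)/(1/3) = 2. The recurrence P(i) = p·P(i+1) + q·P(i−1) with P(0)=0, P(10)=1 gives P(i) = (1 − r^i)/(1 − r^10).
P(3) = (1 − (2)^3) / (1 − (2)^10) = 7/1023 ≈ 0.007.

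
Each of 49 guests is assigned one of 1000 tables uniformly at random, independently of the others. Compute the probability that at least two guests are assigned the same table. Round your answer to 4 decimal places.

0.6974

It's easier to compute the probability that all 49 are distinct.
P(all distinct) = 1000/1000 · 999/1000 · ··· · 952/1000 ≈ 0.3026.
So the probability of at least one match is 1 − 0.3026 = 0.6974.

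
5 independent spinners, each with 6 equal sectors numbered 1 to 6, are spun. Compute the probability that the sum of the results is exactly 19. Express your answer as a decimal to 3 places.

0.095

There are 6^5 = 7776 equally likely outcomes.
The number of ordered 5-tuples from {1,…,6} summing to 19 is 735.
P(sum = 19) = 735/7776 = 245/2592 ≈ 0.095.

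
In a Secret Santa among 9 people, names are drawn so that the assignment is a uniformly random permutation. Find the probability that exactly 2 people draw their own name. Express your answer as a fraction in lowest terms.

103/560

Choose which 2 of the 9 are fixed: C(9,2) = 36 ways.
The remaining 7 must have no fixed point: D(7) = 1854.
P = 36·1854/362880 = 103/560.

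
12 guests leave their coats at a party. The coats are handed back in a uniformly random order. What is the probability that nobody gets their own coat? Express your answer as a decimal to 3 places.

This is the derangement probability: permutations of 12 with no fixed point.
D(12) = 12! · (1 − 1/1! + 1/2! − ··· + (−1)^12/12!) = 176214841.
P = 176214841/479001600 = 16019531/43545600 ≈ 0.368.

0.368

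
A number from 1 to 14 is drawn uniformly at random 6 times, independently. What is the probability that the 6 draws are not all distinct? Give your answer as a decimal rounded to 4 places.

P(all 6 different) = 14/14 · 13/14 · ··· · 9/14 ≈ 0.2872.
P(at least two equal) = 1 − 0.2872 = 0.7128.

0.7128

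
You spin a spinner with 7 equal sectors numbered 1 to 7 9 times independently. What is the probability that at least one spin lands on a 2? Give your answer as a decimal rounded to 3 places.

P(no spin lands on a 2) = (6/7)^9 ≈ 0.250.
P(at least one) = 1 − 0.250 = 0.750.

0.750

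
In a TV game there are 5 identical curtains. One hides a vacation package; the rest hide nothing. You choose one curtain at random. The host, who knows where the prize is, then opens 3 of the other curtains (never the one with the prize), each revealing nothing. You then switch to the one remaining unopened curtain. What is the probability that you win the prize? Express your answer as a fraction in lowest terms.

4/5

Your original curtain holds the prize with probability 1/5, so the other 4 collectively hold it with probability 4/5.
The host can always find 3 empty curtains to open, so the reveals don't change that 4/5; it is now spread over the 1 remaining unopened curtain.
P(win by switching) = (4/5) · (1/1) = 4/5.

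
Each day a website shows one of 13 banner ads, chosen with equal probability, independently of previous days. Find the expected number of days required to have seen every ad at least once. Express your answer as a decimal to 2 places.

41.34

After i distinct types are collected, each trial gives a new one with probability (13−i)/13, so the expected wait for the next new type is 13/(13−i).
E = 13/13 + 13/12 + 13/11 + 13/10 + 13/9 + 13/8 + 13/7 + 13/6 + 13/5 + 13/4 + 13/3 + 13/2 + 13/1 = 1145993/27720 ≈ 41.34.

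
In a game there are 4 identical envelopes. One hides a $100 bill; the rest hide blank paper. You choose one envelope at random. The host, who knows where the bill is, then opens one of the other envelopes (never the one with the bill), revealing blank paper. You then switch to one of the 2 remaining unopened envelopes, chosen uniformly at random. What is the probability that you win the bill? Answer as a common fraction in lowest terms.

3/8

Your original envelope holds the bill with probability 1/4, so the other 3 collectively hold it with probability 3/4.
The host can always find an empty envelope to open, so this doesn't change that 3/4; it is now spread over the 2 remaining unopened envelopes.
P(win by switching) = (3/4) · (1/2) = 3/8.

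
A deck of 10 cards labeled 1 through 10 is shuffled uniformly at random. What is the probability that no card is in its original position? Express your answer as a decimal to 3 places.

0.368

This is the derangement probability: permutations of 10 with no fixed point.
D(10) = 10! · (1 − 1/1! + 1/2! − ··· + (−1)^10/10!) = 1334961.
P = 1334961/3628800 = 16481/44800 ≈ 0.368.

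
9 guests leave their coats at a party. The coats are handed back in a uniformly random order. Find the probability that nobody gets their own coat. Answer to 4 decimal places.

0.3679

This is the derangement probability: permutations of 9 with no fixed point.
D(9) = 9! · (1 − 1/1! + 1/2! − ··· + (−1)^9/9!) = 133496.
P = 133496/362880 = 16687/45360 ≈ 0.3679.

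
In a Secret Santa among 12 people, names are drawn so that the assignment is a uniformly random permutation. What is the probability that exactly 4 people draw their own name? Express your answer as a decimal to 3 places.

0.015

Choose which 4 of the 12 are fixed: C(12,4) = 495 ways.
The remaining 8 must have no fixed point: D(8) = 14833.
P = 495·14833/479001600 = 2119/138240 ≈ 0.015.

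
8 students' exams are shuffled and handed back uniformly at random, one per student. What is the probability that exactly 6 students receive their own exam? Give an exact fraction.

Choose which 6 of the 8 are fixed: C(8,6) = 28 ways.
The remaining 2 must have no fixed point: D(2) = 1.
P = 28·1/40320 = 1/1440.

1/1440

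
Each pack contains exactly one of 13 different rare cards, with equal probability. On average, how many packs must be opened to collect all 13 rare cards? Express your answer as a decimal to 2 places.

41.34

After i distinct types are collected, each trial gives a new one with probability (13−i)/13, so the expected wait for the next new type is 13/(13−i).
E = 13/13 + 13/12 + 13/11 + 13/10 + 13/9 + 13/8 + 13/7 + 13/6 + 13/5 + 13/4 + 13/3 + 13/2 + 13/1 = 1145993/27720 ≈ 41.34.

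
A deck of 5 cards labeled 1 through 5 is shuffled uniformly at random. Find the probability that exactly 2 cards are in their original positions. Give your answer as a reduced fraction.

Choose which 2 of the 5 are fixed: C(5,2) = 10 ways.
The remaining 3 must have no fixed point: D(3) = 2.
P = 10·2/120 = 1/6.

1/6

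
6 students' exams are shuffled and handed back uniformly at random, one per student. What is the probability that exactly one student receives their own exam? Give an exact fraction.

Choose which one is fixed: C(6,1) = 6 ways.
The remaining 5 must have no fixed point: D(5) = 44.
P = 6·44/720 = 11/30.

11/30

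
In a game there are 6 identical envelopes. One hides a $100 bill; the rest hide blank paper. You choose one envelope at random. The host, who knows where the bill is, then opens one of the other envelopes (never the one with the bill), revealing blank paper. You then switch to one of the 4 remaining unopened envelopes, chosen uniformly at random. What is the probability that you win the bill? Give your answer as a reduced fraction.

Your original envelope holds the bill with probability 1/6, so the other 5 collectively hold it with probability 5/6.
The host can always find an empty envelope to open, so this doesn't change that 5/6; it is now spread over the 4 remaining unopened envelopes.
P(win by switching) = (5/6) · (1/4) = 5/24.

5/24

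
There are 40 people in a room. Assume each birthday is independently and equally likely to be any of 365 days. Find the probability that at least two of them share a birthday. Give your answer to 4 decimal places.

0.8912

It's easier to compute the probability that all 40 are distinct.
P(all distinct) = 365/365 · 364/365 · ··· · 326/365 ≈ 0.1088.
So the probability of at least one match is 1 − 0.1088 = 0.8912.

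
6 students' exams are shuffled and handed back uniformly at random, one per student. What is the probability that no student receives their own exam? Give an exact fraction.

53/144

This is the derangement probability: permutations of 6 with no fixed point.
D(6) = 6! · (1 − 1/1! + 1/2! − ··· + (−1)^6/6!) = 265.
P = 265/720 = 53/144.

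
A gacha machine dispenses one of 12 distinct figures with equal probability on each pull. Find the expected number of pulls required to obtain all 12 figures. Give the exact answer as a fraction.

86021/2310

After i distinct types are collected, each trial gives a new one with probability (12−i)/12, so the expected wait for the next new type is 12/(12−i).
E = 12/12 + 12/11 + 12/10 + 12/9 + 12/8 + 12/7 + 12/6 + 12/5 + 12/4 + 12/3 + 12/2 + 12/1 = 86021/2310.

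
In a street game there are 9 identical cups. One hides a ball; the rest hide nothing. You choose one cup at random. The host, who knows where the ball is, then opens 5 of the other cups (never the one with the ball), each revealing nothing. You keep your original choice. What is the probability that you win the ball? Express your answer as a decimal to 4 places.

0.1111

The host can always open 5 empty cups regardless of your choice, so the reveals give no information about your original cup.
P(win by staying) = 1/9 ≈ 0.1111.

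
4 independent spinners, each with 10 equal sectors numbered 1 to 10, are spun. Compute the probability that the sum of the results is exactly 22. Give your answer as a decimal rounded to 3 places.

0.067

There are 10^4 = 10000 equally likely outcomes.
The number of ordered 4-tuples from {1,…,10} summing to 22 is 670.
P(sum = 22) = 670/10000 = 67/1000 ≈ 0.067.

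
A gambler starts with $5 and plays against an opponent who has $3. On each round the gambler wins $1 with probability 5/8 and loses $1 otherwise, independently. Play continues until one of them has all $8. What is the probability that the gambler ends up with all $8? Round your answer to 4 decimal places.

Let r = q/p = (3/8)/(5/8) = 3/5. The recurrence P(i) = p·P(i+1) + q·P(i−1) with P(0)=0, P(8)=1 gives P(i) = (1 − r^i)/(1 − r^8).
P(5) = (1 − (3/5)^5) / (1 − (3/5)^8) = 180125/192032 ≈ 0.9380.

0.9380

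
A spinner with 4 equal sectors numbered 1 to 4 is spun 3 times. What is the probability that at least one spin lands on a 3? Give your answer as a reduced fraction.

P(no spin lands on a 3) = (3/4)^3 = 27/64.
P(at least one) = 1 − 27/64 = 37/64.

37/64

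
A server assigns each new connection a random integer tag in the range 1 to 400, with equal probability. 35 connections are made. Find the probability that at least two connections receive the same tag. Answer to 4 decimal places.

It's easier to compute the probability that all 35 are distinct.
P(all distinct) = 400/400 · 399/400 · ··· · 366/400 ≈ 0.2161.
So the probability of at least one match is 1 − 0.2161 = 0.7839.

0.7839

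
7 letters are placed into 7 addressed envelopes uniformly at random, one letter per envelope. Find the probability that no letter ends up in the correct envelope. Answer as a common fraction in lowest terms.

103/280

This is the derangement probability: permutations of 7 with no fixed point.
D(7) = 7! · (1 − 1/1! + 1/2! − ··· + (−1)^7/7!) = 1854.
P = 1854/5040 = 103/280.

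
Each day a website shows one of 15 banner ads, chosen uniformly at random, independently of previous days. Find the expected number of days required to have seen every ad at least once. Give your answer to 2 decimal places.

After i distinct types are collected, each trial gives a new one with probability (15−i)/15, so the expected wait for the next new type is 15/(15−i).
E = 15/15 + 15/14 + 15/13 + 15/12 + 15/11 + 15/10 + 15/9 + 15/8 + 15/7 + 15/6 + 15/5 + 15/4 + 15/3 + 15/2 + 15/1 = 1195757/24024 ≈ 49.77.

49.77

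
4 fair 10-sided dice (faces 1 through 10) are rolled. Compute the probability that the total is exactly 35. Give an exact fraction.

There are 10^4 = 10000 equally likely outcomes.
The number of ordered 4-tuples from {1,…,10} summing to 35 is 56.
P(sum = 35) = 56/10000 = 7/1250.

7/1250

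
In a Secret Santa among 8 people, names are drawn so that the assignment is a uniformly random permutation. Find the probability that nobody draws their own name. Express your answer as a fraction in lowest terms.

2119/5760

This is the derangement probability: permutations of 8 with no fixed point.
D(8) = 8! · (1 − 1/1! + 1/2! − ··· + (−1)^8/8!) = 14833.
P = 14833/40320 = 2119/5760.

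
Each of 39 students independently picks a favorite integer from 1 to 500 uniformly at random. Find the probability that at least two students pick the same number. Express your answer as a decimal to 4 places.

0.7816

It's easier to compute the probability that all 39 are distinct.
P(all distinct) = 500/500 · 499/500 · ··· · 462/500 ≈ 0.2184.
So the probability of at least one match is 1 − 0.2184 = 0.7816.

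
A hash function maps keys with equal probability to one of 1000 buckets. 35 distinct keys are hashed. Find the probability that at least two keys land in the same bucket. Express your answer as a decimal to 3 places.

0.452

It's easier to compute the probability that all 35 are distinct.
P(all distinct) = 1000/1000 · 999/1000 · ··· · 966/1000 ≈ 0.548.
So the probability of at least one match is 1 − 0.548 = 0.452.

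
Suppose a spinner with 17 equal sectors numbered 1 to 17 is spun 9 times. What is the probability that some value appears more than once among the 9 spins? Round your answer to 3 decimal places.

0.926

P(all 9 different) = 17/17 · 16/17 · ··· · 9/17 ≈ 0.074.
P(at least two equal) = 1 − 0.074 = 0.926.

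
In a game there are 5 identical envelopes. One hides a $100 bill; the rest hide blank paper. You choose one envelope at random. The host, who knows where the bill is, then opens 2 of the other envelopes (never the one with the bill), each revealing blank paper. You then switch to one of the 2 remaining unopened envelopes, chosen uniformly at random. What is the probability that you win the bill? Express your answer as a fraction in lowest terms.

2/5

Your original envelope holds the bill with probability 1/5, so the other 4 collectively hold it with probability 4/5.
The host can always find 2 empty envelopes to open, so the reveals don't change that 4/5; it is now spread over the 2 remaining unopened envelopes.
P(win by switching) = (4/5) · (1/2) = 2/5.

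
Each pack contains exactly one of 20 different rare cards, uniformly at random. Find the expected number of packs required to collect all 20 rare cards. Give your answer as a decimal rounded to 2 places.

71.95

After i distinct types are collected, each trial gives a new one with probability (20−i)/20, so the expected wait for the next new type is 20/(20−i).
E = 20/20 + 20/19 + 20/18 + 20/17 + 20/16 + 20/15 + 20/14 + 20/13 + 20/12 + 20/11 + 20/10 + 20/9 + 20/8 + 20/7 + 20/6 + 20/5 + 20/4 + 20/3 + 20/2 + 20/1 = 279175675/3879876 ≈ 71.95.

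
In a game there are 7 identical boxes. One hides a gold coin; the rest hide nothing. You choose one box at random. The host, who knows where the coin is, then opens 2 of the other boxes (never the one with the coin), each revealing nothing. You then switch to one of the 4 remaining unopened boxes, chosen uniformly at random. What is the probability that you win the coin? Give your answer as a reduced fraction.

Your original box holds the coin with probability 1/7, so the other 6 collectively hold it with probability 6/7.
The host can always find 2 empty boxes to open, so the reveals don't change that 6/7; it is now spread over the 4 remaining unopened boxes.
P(win by switching) = (6/7) · (1/4) = 3/14.

3/14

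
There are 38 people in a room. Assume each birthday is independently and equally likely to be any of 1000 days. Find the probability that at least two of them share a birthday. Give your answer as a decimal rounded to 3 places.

0.509

It's easier to compute the probability that all 38 are distinct.
P(all distinct) = 1000/1000 · 999/1000 · ··· · 963/1000 ≈ 0.491.
So the probability of at least one match is 1 − 0.491 = 0.509.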